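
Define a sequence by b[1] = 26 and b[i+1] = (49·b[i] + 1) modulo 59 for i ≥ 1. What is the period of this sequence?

Listing terms: b[1] = 26,  b[2] = 36,  b[3] = 54,  b[4] = 51,  b[5] = 22,  b[6] = 17,  b[7] = 8,  b[8] = 39,  b[9] = 24,  b[10] = 56,  b[11] = 31,  b[12] = 45,  b[13] = 23,  b[14] = 7,  b[15] = 49,  b[16] = 42,  b[17] = 53,  b[18] = 2,  b[19] = 40,  b[20] = 14,  b[21] = 38,  b[22] = 34,  b[23] = 15,  b[24] = 28,  b[25] = 16,  b[26] = 18,  b[27] = 57,  b[28] = 21,  b[29] = 27,  b[30] = 26.
The sequence repeats with period 29.

29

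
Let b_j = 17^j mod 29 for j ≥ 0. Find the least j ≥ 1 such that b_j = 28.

We have b_0 = 1, b_1 = 17, b_2 = 28, b_3 = 12, b_4 = 1.
Since b_4 = b_0 = 1, the sequence is periodic with period 4.
The value 28 first appears (with j ≥ 1) at b_2.

2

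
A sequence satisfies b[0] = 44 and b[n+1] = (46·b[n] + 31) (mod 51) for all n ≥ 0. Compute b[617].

We have b[0] = 44,  b[1] = 15,  b[2] = 7,  b[3] = 47,  b[4] = 0,  b[5] = 31,  b[6] = 29,  b[7] = 39,  b[8] = 40,  b[9] = 35,  b[10] = 9,  b[11] = 37,  b[12] = 50,  b[13] = 36,  b[14] = 4,  b[15] = 11,  b[16] = 27,  b[17] = 49,  b[18] = 41,  b[19] = 30,  b[20] = 34,  b[21] = 14,  b[22] = 12,  b[23] = 22,  b[24] = 23,  b[25] = 18,  b[26] = 43,  b[27] = 20,  b[28] = 33,  b[29] = 19,  b[30] = 38,  b[31] = 45,  b[32] = 10,  b[33] = 32,  b[34] = 24,  b[35] = 13,  b[36] = 17,  b[37] = 48,  b[38] = 46,  b[39] = 5,  b[40] = 6,  b[41] = 1,  b[42] = 26,  b[43] = 3,  b[44] = 16,  b[45] = 2,  b[46] = 21,  b[47] = 28,  b[48] = 44.
The sequence repeats with period 48.
(617 - 0) mod 48 = 41, so b[617] = b[41] = 1.

1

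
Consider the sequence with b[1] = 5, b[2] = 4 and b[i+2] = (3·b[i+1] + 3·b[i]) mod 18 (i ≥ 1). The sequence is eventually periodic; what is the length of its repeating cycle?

Computing terms: b[1] = 5, b[2] = 4, b[3] = 9, b[4] = 3, b[5] = 0, b[6] = 9, b[7] = 9, b[8] = 0, b[9] = 9.
Since (b[8], b[9]) = (b[5], b[6]) = (0, 9) (two consecutive terms determine the rest), the sequence is eventually periodic: after a pre-period of length 4 it cycles with period 3.

3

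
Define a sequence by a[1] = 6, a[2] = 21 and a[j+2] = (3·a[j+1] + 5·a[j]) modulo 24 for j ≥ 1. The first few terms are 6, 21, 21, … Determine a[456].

We have a[1] = 6, a[2] = 21, a[3] = 21, a[4] = 0, a[5] = 9, a[6] = 3, a[7] = 6, a[8] = 9, a[9] = 9, a[10] = 0, a[11] = 21, a[12] = 15, a[13] = 6, a[14] = 21.
Since (a[13], a[14]) = (a[1], a[2]) = (6, 21) (two consecutive terms determine the rest), the sequence is periodic with period 12.
So a[456] = a[1 + ((456-1) mod 12)] = a[12] = 15.

15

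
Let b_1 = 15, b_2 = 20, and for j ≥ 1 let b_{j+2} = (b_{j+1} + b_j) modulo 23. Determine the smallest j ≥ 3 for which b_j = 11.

We have b_1 = 15,  b_2 = 20,  b_3 = 12,  b_4 = 9,  b_5 = 21,  b_6 = 7,  b_7 = 5,  b_8 = 12,  b_9 = 17,  b_{10} = 6,  b_{11} = 0,  b_{12} = 6,  b_{13} = 6,  b_{14} = 12,  b_{15} = 18,  b_{16} = 7,  b_{17} = 2,  b_{18} = 9,  b_{19} = 11,  b_{20} = 20,  b_{21} = 8,  b_{22} = 5,  b_{23} = 13,  b_{24} = 18,  b_{25} = 8,  b_{26} = 3,  b_{27} = 11,  b_{28} = 14,  b_{29} = 2,  b_{30} = 16,  b_{31} = 18,  b_{32} = 11,  b_{33} = 6,  b_{34} = 17,  b_{35} = 0,  b_{36} = 17,  b_{37} = 17,  b_{38} = 11,  b_{39} = 5,  b_{40} = 16,  b_{41} = 21,  b_{42} = 14,  b_{43} = 12,  b_{44} = 3,  b_{45} = 15,  b_{46} = 18,  b_{47} = 10,  b_{48} = 5,  b_{49} = 15,  b_{50} = 20.
The sequence repeats with period 48.
The value 11 first appears (with j ≥ 3) at b_{19}.

19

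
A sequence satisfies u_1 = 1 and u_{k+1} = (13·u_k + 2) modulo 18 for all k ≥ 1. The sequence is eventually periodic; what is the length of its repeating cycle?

Listing terms: u_1 = 1,  u_2 = 15,  u_3 = 17,  u_4 = 7,  u_5 = 3,  u_6 = 5,  u_7 = 13,  u_8 = 9,  u_9 = 11,  u_{10} = 1.
The sequence repeats with period 9.

9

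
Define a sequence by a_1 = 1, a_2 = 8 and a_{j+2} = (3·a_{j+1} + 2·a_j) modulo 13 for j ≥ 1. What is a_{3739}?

0

a_1 = 1,  a_2 = 8,  a_3 = 0,  a_4 = 3,  a_5 = 9,  a_6 = 7,  a_7 = 0,  a_8 = 1,  a_9 = 3,  a_{10} = 11,  a_{11} = 0,  a_{12} = 9,  a_{13} = 1,  a_{14} = 8.
Since (a_{13}, a_{14}) = (a_1, a_2) = (1, 8) (two consecutive terms determine the rest), the sequence is periodic with period 12.
(3739 - 1) mod 12 = 6, so a_{3739} = a_7 = 0.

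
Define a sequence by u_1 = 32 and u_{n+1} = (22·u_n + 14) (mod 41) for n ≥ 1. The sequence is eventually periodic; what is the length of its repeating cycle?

40

Computing terms: u_1 = 32, u_2 = 21, u_3 = 25, u_4 = 31, u_5 = 40, u_6 = 33, u_7 = 2, u_8 = 17, u_9 = 19, u_{10} = 22, u_{11} = 6, u_{12} = 23, u_{13} = 28, u_{14} = 15, u_{15} = 16, u_{16} = 38, u_{17} = 30, u_{18} = 18, u_{19} = 0, u_{20} = 14, u_{21} = 35, u_{22} = 5, u_{23} = 1, u_{24} = 36, u_{25} = 27, u_{26} = 34, u_{27} = 24, u_{28} = 9, u_{29} = 7, u_{30} = 4, u_{31} = 20, u_{32} = 3, u_{33} = 39, u_{34} = 11, u_{35} = 10, u_{36} = 29, u_{37} = 37, u_{38} = 8, u_{39} = 26, u_{40} = 12, u_{41} = 32.
The sequence repeats with period 40.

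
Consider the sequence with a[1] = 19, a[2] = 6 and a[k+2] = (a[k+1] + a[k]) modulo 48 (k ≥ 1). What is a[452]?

a[1] = 19, a[2] = 6, a[3] = 25, a[4] = 31, a[5] = 8, a[6] = 39, a[7] = 47, a[8] = 38, a[9] = 37, a[10] = 27, a[11] = 16, a[12] = 43, a[13] = 11, a[14] = 6, a[15] = 17, a[16] = 23, a[17] = 40, a[18] = 15, a[19] = 7, a[20] = 22, a[21] = 29, a[22] = 3, a[23] = 32, a[24] = 35, a[25] = 19, a[26] = 6.
The sequence repeats with period 24.
So a[452] = a[1 + ((452-1) mod 24)] = a[20] = 22.

22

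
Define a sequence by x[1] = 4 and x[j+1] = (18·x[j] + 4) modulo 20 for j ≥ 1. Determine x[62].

x[1] = 4; x[2] = 16; x[3] = 12; x[4] = 0; x[5] = 4.
The sequence repeats with period 4.
So x[62] = x[1 + ((62-1) mod 4)] = x[2] = 16.

16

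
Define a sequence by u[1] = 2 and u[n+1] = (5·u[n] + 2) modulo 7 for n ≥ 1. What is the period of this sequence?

6

Listing terms: u[1] = 2; u[2] = 5; u[3] = 6; u[4] = 4; u[5] = 1; u[6] = 0; u[7] = 2.
Since u[7] = u[1] = 2, the sequence is periodic with period 6.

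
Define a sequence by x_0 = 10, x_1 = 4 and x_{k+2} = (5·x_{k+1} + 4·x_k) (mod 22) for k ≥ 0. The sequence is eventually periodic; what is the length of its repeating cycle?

x_0 = 10,  x_1 = 4,  x_2 = 16,  x_3 = 8,  x_4 = 16,  x_5 = 2,  x_6 = 8,  x_7 = 4,  x_8 = 8,  x_9 = 12,  x_{10} = 4,  x_{11} = 2,  x_{12} = 4,  x_{13} = 6,  x_{14} = 2,  x_{15} = 12,  x_{16} = 2,  x_{17} = 14,  x_{18} = 12,  x_{19} = 6,  x_{20} = 12,  x_{21} = 18,  x_{22} = 6,  x_{23} = 14,  x_{24} = 6,  x_{25} = 20,  x_{26} = 14,  x_{27} = 18,  x_{28} = 14,  x_{29} = 10,  x_{30} = 18,  x_{31} = 20,  x_{32} = 18,  x_{33} = 16,  x_{34} = 20,  x_{35} = 10,  x_{36} = 20,  x_{37} = 8,  x_{38} = 10,  x_{39} = 16,  x_{40} = 10,  x_{41} = 4.
The sequence repeats with period 40.

40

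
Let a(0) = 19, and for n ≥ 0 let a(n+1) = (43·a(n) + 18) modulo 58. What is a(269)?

Computing terms: a(0) = 19, a(1) = 23, a(2) = 21, a(3) = 51, a(4) = 7, a(5) = 29, a(6) = 47, a(7) = 9, a(8) = 57, a(9) = 33, a(10) = 45, a(11) = 39, a(12) = 13, a(13) = 55, a(14) = 5, a(15) = 1, a(16) = 3, a(17) = 31, a(18) = 17, a(19) = 53, a(20) = 35, a(21) = 15, a(22) = 25, a(23) = 49, a(24) = 37, a(25) = 43, a(26) = 11, a(27) = 27, a(28) = 19.
Since a(28) = a(0) = 19, the sequence is periodic with period 28.
(269 - 0) mod 28 = 17, so a(269) = a(17) = 31.

31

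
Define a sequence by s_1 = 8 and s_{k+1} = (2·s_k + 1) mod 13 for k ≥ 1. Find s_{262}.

5

Computing terms: s_1 = 8,  s_2 = 4,  s_3 = 9,  s_4 = 6,  s_5 = 0,  s_6 = 1,  s_7 = 3,  s_8 = 7,  s_9 = 2,  s_{10} = 5,  s_{11} = 11,  s_{12} = 10,  s_{13} = 8.
Since s_{13} = s_1 = 8, the sequence is periodic with period 12.
(262 - 1) mod 12 = 9, so s_{262} = s_{10} = 5.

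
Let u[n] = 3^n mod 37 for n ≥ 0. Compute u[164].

We have u[0] = 1,  u[1] = 3,  u[2] = 9,  u[3] = 27,  u[4] = 7,  u[5] = 21,  u[6] = 26,  u[7] = 4,  u[8] = 12,  u[9] = 36,  u[10] = 34,  u[11] = 28,  u[12] = 10,  u[13] = 30,  u[14] = 16,  u[15] = 11,  u[16] = 33,  u[17] = 25,  u[18] = 1.
Since u[18] = u[0] = 1, the sequence is periodic with period 18.
So u[164] = u[0 + ((164-0) mod 18)] = u[2] = 9.

9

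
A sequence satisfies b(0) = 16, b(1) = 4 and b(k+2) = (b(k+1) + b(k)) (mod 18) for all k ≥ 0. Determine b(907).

0

We have b(0) = 16; b(1) = 4; b(2) = 2; b(3) = 6; b(4) = 8; b(5) = 14; b(6) = 4; b(7) = 0; b(8) = 4; b(9) = 4; b(10) = 8; b(11) = 12; b(12) = 2; b(13) = 14; b(14) = 16; b(15) = 12; b(16) = 10; b(17) = 4; b(18) = 14; b(19) = 0; b(20) = 14; b(21) = 14; b(22) = 10; b(23) = 6; b(24) = 16; b(25) = 4.
The sequence repeats with period 24.
(907 - 0) mod 24 = 19, so b(907) = b(19) = 0.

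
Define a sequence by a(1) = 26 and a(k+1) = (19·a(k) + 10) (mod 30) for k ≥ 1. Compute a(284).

24

Listing terms: a(1) = 26, a(2) = 24, a(3) = 16, a(4) = 14, a(5) = 6, a(6) = 4, a(7) = 26.
The sequence repeats with period 6.
So a(284) = a(1 + ((284-1) mod 6)) = a(2) = 24.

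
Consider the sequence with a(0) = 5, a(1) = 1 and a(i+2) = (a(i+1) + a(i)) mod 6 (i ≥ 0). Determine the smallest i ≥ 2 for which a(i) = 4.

11

Computing terms: a(0) = 5,  a(1) = 1,  a(2) = 0,  a(3) = 1,  a(4) = 1,  a(5) = 2,  a(6) = 3,  a(7) = 5,  a(8) = 2,  a(9) = 1,  a(10) = 3,  a(11) = 4,  a(12) = 1,  a(13) = 5,  a(14) = 0,  a(15) = 5,  a(16) = 5,  a(17) = 4,  a(18) = 3,  a(19) = 1,  a(20) = 4,  a(21) = 5,  a(22) = 3,  a(23) = 2,  a(24) = 5,  a(25) = 1.
Since (a(24), a(25)) = (a(0), a(1)) = (5, 1) (two consecutive terms determine the rest), the sequence is periodic with period 24.
The value 4 first appears (with i ≥ 2) at a(11).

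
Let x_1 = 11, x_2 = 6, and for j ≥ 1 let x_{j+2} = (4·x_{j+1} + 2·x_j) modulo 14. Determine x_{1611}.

10

We have x_1 = 11,  x_2 = 6,  x_3 = 4,  x_4 = 0,  x_5 = 8,  x_6 = 4,  x_7 = 4,  x_8 = 10,  x_9 = 6,  x_{10} = 2,  x_{11} = 6,  x_{12} = 0,  x_{13} = 12,  x_{14} = 6,  x_{15} = 6,  x_{16} = 8,  x_{17} = 2,  x_{18} = 10,  x_{19} = 2,  x_{20} = 0,  x_{21} = 4,  x_{22} = 2,  x_{23} = 2,  x_{24} = 12,  x_{25} = 10,  x_{26} = 8,  x_{27} = 10,  x_{28} = 0,  x_{29} = 6,  x_{30} = 10,  x_{31} = 10,  x_{32} = 4,  x_{33} = 8,  x_{34} = 12,  x_{35} = 8,  x_{36} = 0,  x_{37} = 2,  x_{38} = 8,  x_{39} = 8,  x_{40} = 6,  x_{41} = 12,  x_{42} = 4,  x_{43} = 12,  x_{44} = 0,  x_{45} = 10,  x_{46} = 12,  x_{47} = 12,  x_{48} = 2,  x_{49} = 4,  x_{50} = 6,  x_{51} = 4.
Since (x_{50}, x_{51}) = (x_2, x_3) = (6, 4) (two consecutive terms determine the rest), the sequence is eventually periodic: after a pre-period of length 1 it cycles with period 48.
For j ≥ 2, x_j depends only on (j - 2) mod 48. (1611 - 2) mod 48 = 25, so x_{1611} = x_{27} = 10.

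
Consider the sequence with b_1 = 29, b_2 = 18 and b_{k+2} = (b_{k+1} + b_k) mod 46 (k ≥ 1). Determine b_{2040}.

11

b_1 = 29; b_2 = 18; b_3 = 1; b_4 = 19; b_5 = 20; b_6 = 39; b_7 = 13; b_8 = 6; b_9 = 19; b_{10} = 25; b_{11} = 44; b_{12} = 23; b_{13} = 21; b_{14} = 44; b_{15} = 19; b_{16} = 17; b_{17} = 36; b_{18} = 7; b_{19} = 43; b_{20} = 4; b_{21} = 1; b_{22} = 5; b_{23} = 6; b_{24} = 11; b_{25} = 17; b_{26} = 28; b_{27} = 45; b_{28} = 27; b_{29} = 26; b_{30} = 7; b_{31} = 33; b_{32} = 40; b_{33} = 27; b_{34} = 21; b_{35} = 2; b_{36} = 23; b_{37} = 25; b_{38} = 2; b_{39} = 27; b_{40} = 29; b_{41} = 10; b_{42} = 39; b_{43} = 3; b_{44} = 42; b_{45} = 45; b_{46} = 41; b_{47} = 40; b_{48} = 35; b_{49} = 29; b_{50} = 18.
Since (b_{49}, b_{50}) = (b_1, b_2) = (29, 18) (two consecutive terms determine the rest), the sequence is periodic with period 48.
(2040 - 1) mod 48 = 23, so b_{2040} = b_{24} = 11.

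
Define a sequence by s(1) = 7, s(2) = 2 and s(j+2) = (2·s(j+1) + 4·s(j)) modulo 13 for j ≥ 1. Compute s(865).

We have s(1) = 7,  s(2) = 2,  s(3) = 6,  s(4) = 7,  s(5) = 12,  s(6) = 0,  s(7) = 9,  s(8) = 5,  s(9) = 7,  s(10) = 8,  s(11) = 5,  s(12) = 3,  s(13) = 0,  s(14) = 12,  s(15) = 11,  s(16) = 5,  s(17) = 2,  s(18) = 11,  s(19) = 4,  s(20) = 0,  s(21) = 3,  s(22) = 6,  s(23) = 11,  s(24) = 7,  s(25) = 6,  s(26) = 1,  s(27) = 0,  s(28) = 4,  s(29) = 8,  s(30) = 6,  s(31) = 5,  s(32) = 8,  s(33) = 10,  s(34) = 0,  s(35) = 1,  s(36) = 2,  s(37) = 8,  s(38) = 11,  s(39) = 2,  s(40) = 9,  s(41) = 0,  s(42) = 10,  s(43) = 7,  s(44) = 2.
Since (s(43), s(44)) = (s(1), s(2)) = (7, 2) (two consecutive terms determine the rest), the sequence is periodic with period 42.
(865 - 1) mod 42 = 24, so s(865) = s(25) = 6.

6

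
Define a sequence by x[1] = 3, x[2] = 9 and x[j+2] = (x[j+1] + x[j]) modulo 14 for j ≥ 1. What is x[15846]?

x[1] = 3,  x[2] = 9,  x[3] = 12,  x[4] = 7,  x[5] = 5,  x[6] = 12,  x[7] = 3,  x[8] = 1,  x[9] = 4,  x[10] = 5,  x[11] = 9,  x[12] = 0,  x[13] = 9,  x[14] = 9,  x[15] = 4,  x[16] = 13,  x[17] = 3,  x[18] = 2,  x[19] = 5,  x[20] = 7,  x[21] = 12,  x[22] = 5,  x[23] = 3,  x[24] = 8,  x[25] = 11,  x[26] = 5,  x[27] = 2,  x[28] = 7,  x[29] = 9,  x[30] = 2,  x[31] = 11,  x[32] = 13,  x[33] = 10,  x[34] = 9,  x[35] = 5,  x[36] = 0,  x[37] = 5,  x[38] = 5,  x[39] = 10,  x[40] = 1,  x[41] = 11,  x[42] = 12,  x[43] = 9,  x[44] = 7,  x[45] = 2,  x[46] = 9,  x[47] = 11,  x[48] = 6,  x[49] = 3,  x[50] = 9.
Since (x[49], x[50]) = (x[1], x[2]) = (3, 9) (two consecutive terms determine the rest), the sequence is periodic with period 48.
So x[15846] = x[1 + ((15846-1) mod 48)] = x[6] = 12.

12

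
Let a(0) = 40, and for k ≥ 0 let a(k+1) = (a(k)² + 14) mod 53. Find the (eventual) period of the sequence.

We have a(0) = 40, a(1) = 24, a(2) = 7, a(3) = 10, a(4) = 8, a(5) = 25, a(6) = 3, a(7) = 23, a(8) = 13, a(9) = 24.
Since a(9) = a(1) = 24, the sequence is eventually periodic: after a pre-period of length 1 it cycles with period 8.

8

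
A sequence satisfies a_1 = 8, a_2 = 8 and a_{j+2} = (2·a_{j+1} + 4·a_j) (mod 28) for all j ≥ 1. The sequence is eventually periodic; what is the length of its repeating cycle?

48

We have a_1 = 8; a_2 = 8; a_3 = 20; a_4 = 16; a_5 = 0; a_6 = 8; a_7 = 16; a_8 = 8; a_9 = 24; a_{10} = 24; a_{11} = 4; a_{12} = 20; a_{13} = 0; a_{14} = 24; a_{15} = 20; a_{16} = 24; a_{17} = 16; a_{18} = 16; a_{19} = 12; a_{20} = 4; a_{21} = 0; a_{22} = 16; a_{23} = 4; a_{24} = 16; a_{25} = 20; a_{26} = 20; a_{27} = 8; a_{28} = 12; a_{29} = 0; a_{30} = 20; a_{31} = 12; a_{32} = 20; a_{33} = 4; a_{34} = 4; a_{35} = 24; a_{36} = 8; a_{37} = 0; a_{38} = 4; a_{39} = 8; a_{40} = 4; a_{41} = 12; a_{42} = 12; a_{43} = 16; a_{44} = 24; a_{45} = 0; a_{46} = 12; a_{47} = 24; a_{48} = 12; a_{49} = 8; a_{50} = 8.
Since (a_{49}, a_{50}) = (a_1, a_2) = (8, 8) (two consecutive terms determine the rest), the sequence is periodic with period 48.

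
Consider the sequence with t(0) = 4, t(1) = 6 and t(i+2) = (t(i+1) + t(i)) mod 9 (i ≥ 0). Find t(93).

0

Computing terms: t(0) = 4,  t(1) = 6,  t(2) = 1,  t(3) = 7,  t(4) = 8,  t(5) = 6,  t(6) = 5,  t(7) = 2,  t(8) = 7,  t(9) = 0,  t(10) = 7,  t(11) = 7,  t(12) = 5,  t(13) = 3,  t(14) = 8,  t(15) = 2,  t(16) = 1,  t(17) = 3,  t(18) = 4,  t(19) = 7,  t(20) = 2,  t(21) = 0,  t(22) = 2,  t(23) = 2,  t(24) = 4,  t(25) = 6.
The sequence repeats with period 24.
So t(93) = t(0 + ((93-0) mod 24)) = t(21) = 0.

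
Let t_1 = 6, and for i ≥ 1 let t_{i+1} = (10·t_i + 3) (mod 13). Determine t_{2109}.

9

We have t_1 = 6,  t_2 = 11,  t_3 = 9,  t_4 = 2,  t_5 = 10,  t_6 = 12,  t_7 = 6.
The sequence repeats with period 6.
So t_{2109} = t_{1 + ((2109-1) mod 6)} = t_3 = 9.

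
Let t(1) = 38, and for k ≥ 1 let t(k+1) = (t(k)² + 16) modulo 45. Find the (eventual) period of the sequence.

3

t(1) = 38; t(2) = 20; t(3) = 11; t(4) = 2; t(5) = 20.
Since t(5) = t(2) = 20, the sequence is eventually periodic: after a pre-period of length 1 it cycles with period 3.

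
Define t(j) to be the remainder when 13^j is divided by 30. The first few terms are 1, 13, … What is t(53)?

Computing terms: t(0) = 1, t(1) = 13, t(2) = 19, t(3) = 7, t(4) = 1.
Since t(4) = t(0) = 1, the sequence is periodic with period 4.
(53 - 0) mod 4 = 1, so t(53) = t(1) = 13.

13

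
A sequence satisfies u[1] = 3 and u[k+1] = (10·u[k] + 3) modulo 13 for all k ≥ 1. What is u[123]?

8

u[1] = 3,  u[2] = 7,  u[3] = 8,  u[4] = 5,  u[5] = 1,  u[6] = 0,  u[7] = 3.
The sequence repeats with period 6.
(123 - 1) mod 6 = 2, so u[123] = u[3] = 8.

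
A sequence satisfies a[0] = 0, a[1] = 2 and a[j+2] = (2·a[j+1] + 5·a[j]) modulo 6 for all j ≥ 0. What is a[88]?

We have a[0] = 0, a[1] = 2, a[2] = 4, a[3] = 0, a[4] = 2.
The sequence repeats with period 3.
(88 - 0) mod 3 = 1, so a[88] = a[1] = 2.

2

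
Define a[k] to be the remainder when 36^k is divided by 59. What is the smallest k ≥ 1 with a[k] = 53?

a[0] = 1,  a[1] = 36,  a[2] = 57,  a[3] = 46,  a[4] = 4,  a[5] = 26,  a[6] = 51,  a[7] = 7,  a[8] = 16,  a[9] = 45,  a[10] = 27,  a[11] = 28,  a[12] = 5,  a[13] = 3,  a[14] = 49,  a[15] = 53,  a[16] = 20,  a[17] = 12,  a[18] = 19,  a[19] = 35,  a[20] = 21,  a[21] = 48,  a[22] = 17,  a[23] = 22,  a[24] = 25,  a[25] = 15,  a[26] = 9,  a[27] = 29,  a[28] = 41,  a[29] = 1.
The sequence repeats with period 29.
The value 53 first appears (with k ≥ 1) at a[15].

15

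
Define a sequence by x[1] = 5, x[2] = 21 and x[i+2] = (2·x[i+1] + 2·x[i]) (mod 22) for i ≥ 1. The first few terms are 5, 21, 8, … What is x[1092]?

x[1] = 5,  x[2] = 21,  x[3] = 8,  x[4] = 14,  x[5] = 0,  x[6] = 6,  x[7] = 12,  x[8] = 14,  x[9] = 8,  x[10] = 0,  x[11] = 16,  x[12] = 10,  x[13] = 8,  x[14] = 14.
Since (x[13], x[14]) = (x[3], x[4]) = (8, 14) (two consecutive terms determine the rest), the sequence is eventually periodic: after a pre-period of length 2 it cycles with period 10.
For i ≥ 3, x[i] depends only on (i - 3) mod 10. (1092 - 3) mod 10 = 9, so x[1092] = x[12] = 10.

10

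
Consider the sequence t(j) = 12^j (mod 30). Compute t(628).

t(0) = 1; t(1) = 12; t(2) = 24; t(3) = 18; t(4) = 6; t(5) = 12.
Since t(5) = t(1) = 12, the sequence is eventually periodic: after a pre-period of length 1 it cycles with period 4.
For j ≥ 1, t(j) depends only on (j - 1) mod 4. (628 - 1) mod 4 = 3, so t(628) = t(4) = 6.

6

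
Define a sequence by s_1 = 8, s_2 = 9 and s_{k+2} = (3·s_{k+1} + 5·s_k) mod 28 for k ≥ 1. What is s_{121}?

We have s_1 = 8, s_2 = 9, s_3 = 11, s_4 = 22, s_5 = 9, s_6 = 25, s_7 = 8, s_8 = 9.
The sequence repeats with period 6.
(121 - 1) mod 6 = 0, so s_{121} = s_1 = 8.

8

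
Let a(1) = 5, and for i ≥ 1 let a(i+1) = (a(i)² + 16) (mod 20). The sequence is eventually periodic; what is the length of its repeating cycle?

3

We have a(1) = 5, a(2) = 1, a(3) = 17, a(4) = 5.
The sequence repeats with period 3.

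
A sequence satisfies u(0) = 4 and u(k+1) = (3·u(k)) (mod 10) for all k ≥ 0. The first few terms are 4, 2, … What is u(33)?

Listing terms: u(0) = 4; u(1) = 2; u(2) = 6; u(3) = 8; u(4) = 4.
Since u(4) = u(0) = 4, the sequence is periodic with period 4.
So u(33) = u(0 + ((33-0) mod 4)) = u(1) = 2.

2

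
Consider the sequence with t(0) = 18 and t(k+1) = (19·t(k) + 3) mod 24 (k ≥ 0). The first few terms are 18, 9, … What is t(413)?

We have t(0) = 18; t(1) = 9; t(2) = 6; t(3) = 21; t(4) = 18.
The sequence repeats with period 4.
(413 - 0) mod 4 = 1, so t(413) = t(1) = 9.

9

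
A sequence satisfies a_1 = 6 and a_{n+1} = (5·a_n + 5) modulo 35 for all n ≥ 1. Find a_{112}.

a_1 = 6,  a_2 = 0,  a_3 = 5,  a_4 = 30,  a_5 = 15,  a_6 = 10,  a_7 = 20,  a_8 = 0.
Since a_8 = a_2 = 0, the sequence is eventually periodic: after a pre-period of length 1 it cycles with period 6.
For n ≥ 2, a_n depends only on (n - 2) mod 6. (112 - 2) mod 6 = 2, so a_{112} = a_4 = 30.

30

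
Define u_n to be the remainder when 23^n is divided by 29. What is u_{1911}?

Computing terms: u_0 = 1, u_1 = 23, u_2 = 7, u_3 = 16, u_4 = 20, u_5 = 25, u_6 = 24, u_7 = 1.
The sequence repeats with period 7.
(1911 - 0) mod 7 = 0, so u_{1911} = u_0 = 1.

1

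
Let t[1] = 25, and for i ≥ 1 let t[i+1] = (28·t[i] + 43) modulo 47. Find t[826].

27

Computing terms: t[1] = 25,  t[2] = 38,  t[3] = 26,  t[4] = 19,  t[5] = 11,  t[6] = 22,  t[7] = 1,  t[8] = 24,  t[9] = 10,  t[10] = 41,  t[11] = 16,  t[12] = 21,  t[13] = 20,  t[14] = 39,  t[15] = 7,  t[16] = 4,  t[17] = 14,  t[18] = 12,  t[19] = 3,  t[20] = 33,  t[21] = 27,  t[22] = 0,  t[23] = 43,  t[24] = 25.
Since t[24] = t[1] = 25, the sequence is periodic with period 23.
(826 - 1) mod 23 = 20, so t[826] = t[21] = 27.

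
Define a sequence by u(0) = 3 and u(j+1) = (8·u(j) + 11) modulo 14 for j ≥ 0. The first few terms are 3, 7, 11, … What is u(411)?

We have u(0) = 3,  u(1) = 7,  u(2) = 11,  u(3) = 1,  u(4) = 5,  u(5) = 9,  u(6) = 13,  u(7) = 3.
The sequence repeats with period 7.
So u(411) = u(0 + ((411-0) mod 7)) = u(5) = 9.

9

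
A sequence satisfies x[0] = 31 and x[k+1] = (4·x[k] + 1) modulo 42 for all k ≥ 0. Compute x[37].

41

We have x[0] = 31, x[1] = 41, x[2] = 39, x[3] = 31.
Since x[3] = x[0] = 31, the sequence is periodic with period 3.
(37 - 0) mod 3 = 1, so x[37] = x[1] = 41.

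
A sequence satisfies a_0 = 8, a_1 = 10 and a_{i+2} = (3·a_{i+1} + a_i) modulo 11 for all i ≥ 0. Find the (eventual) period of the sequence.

Computing terms: a_0 = 8; a_1 = 10; a_2 = 5; a_3 = 3; a_4 = 3; a_5 = 1; a_6 = 6; a_7 = 8; a_8 = 8; a_9 = 10.
Since (a_8, a_9) = (a_0, a_1) = (8, 10) (two consecutive terms determine the rest), the sequence is periodic with period 8.

8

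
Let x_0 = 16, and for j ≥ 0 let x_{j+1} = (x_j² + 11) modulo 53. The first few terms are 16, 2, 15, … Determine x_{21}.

51

x_0 = 16,  x_1 = 2,  x_2 = 15,  x_3 = 24,  x_4 = 4,  x_5 = 27,  x_6 = 51,  x_7 = 15.
Since x_7 = x_2 = 15, the sequence is eventually periodic: after a pre-period of length 2 it cycles with period 5.
For j ≥ 2, x_j depends only on (j - 2) mod 5. (21 - 2) mod 5 = 4, so x_{21} = x_6 = 51.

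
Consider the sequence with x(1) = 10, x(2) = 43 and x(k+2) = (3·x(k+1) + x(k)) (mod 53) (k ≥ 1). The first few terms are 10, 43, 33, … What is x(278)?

x(1) = 10,  x(2) = 43,  x(3) = 33,  x(4) = 36,  x(5) = 35,  x(6) = 35,  x(7) = 34,  x(8) = 31,  x(9) = 21,  x(10) = 41,  x(11) = 38,  x(12) = 49,  x(13) = 26,  x(14) = 21,  x(15) = 36,  x(16) = 23,  x(17) = 52,  x(18) = 20,  x(19) = 6,  x(20) = 38,  x(21) = 14,  x(22) = 27,  x(23) = 42,  x(24) = 47,  x(25) = 24,  x(26) = 13,  x(27) = 10,  x(28) = 43.
Since (x(27), x(28)) = (x(1), x(2)) = (10, 43) (two consecutive terms determine the rest), the sequence is periodic with period 26.
(278 - 1) mod 26 = 17, so x(278) = x(18) = 20.

20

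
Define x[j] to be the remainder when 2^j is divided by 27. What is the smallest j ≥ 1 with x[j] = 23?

11

Computing terms: x[0] = 1, x[1] = 2, x[2] = 4, x[3] = 8, x[4] = 16, x[5] = 5, x[6] = 10, x[7] = 20, x[8] = 13, x[9] = 26, x[10] = 25, x[11] = 23, x[12] = 19, x[13] = 11, x[14] = 22, x[15] = 17, x[16] = 7, x[17] = 14, x[18] = 1.
The sequence repeats with period 18.
The value 23 first appears (with j ≥ 1) at x[11].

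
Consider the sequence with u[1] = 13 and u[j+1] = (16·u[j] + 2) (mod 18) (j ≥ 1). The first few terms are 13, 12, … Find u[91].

4

Computing terms: u[1] = 13,  u[2] = 12,  u[3] = 14,  u[4] = 10,  u[5] = 0,  u[6] = 2,  u[7] = 16,  u[8] = 6,  u[9] = 8,  u[10] = 4,  u[11] = 12.
Since u[11] = u[2] = 12, the sequence is eventually periodic: after a pre-period of length 1 it cycles with period 9.
For j ≥ 2, u[j] depends only on (j - 2) mod 9. (91 - 2) mod 9 = 8, so u[91] = u[10] = 4.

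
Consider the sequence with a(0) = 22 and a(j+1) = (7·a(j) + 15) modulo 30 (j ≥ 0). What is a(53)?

Listing terms: a(0) = 22; a(1) = 19; a(2) = 28; a(3) = 1; a(4) = 22.
Since a(4) = a(0) = 22, the sequence is periodic with period 4.
So a(53) = a(0 + ((53-0) mod 4)) = a(1) = 19.

19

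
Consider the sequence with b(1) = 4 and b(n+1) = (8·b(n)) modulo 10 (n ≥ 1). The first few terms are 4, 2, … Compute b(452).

8

We have b(1) = 4; b(2) = 2; b(3) = 6; b(4) = 8; b(5) = 4.
Since b(5) = b(1) = 4, the sequence is periodic with period 4.
So b(452) = b(1 + ((452-1) mod 4)) = b(4) = 8.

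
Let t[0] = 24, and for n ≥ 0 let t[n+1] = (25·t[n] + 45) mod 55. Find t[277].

0

We have t[0] = 24; t[1] = 40; t[2] = 0; t[3] = 45; t[4] = 15; t[5] = 35; t[6] = 40.
Since t[6] = t[1] = 40, the sequence is eventually periodic: after a pre-period of length 1 it cycles with period 5.
For n ≥ 1, t[n] depends only on (n - 1) mod 5. (277 - 1) mod 5 = 1, so t[277] = t[2] = 0.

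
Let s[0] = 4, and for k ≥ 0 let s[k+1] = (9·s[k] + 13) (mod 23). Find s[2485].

s[0] = 4; s[1] = 3; s[2] = 17; s[3] = 5; s[4] = 12; s[5] = 6; s[6] = 21; s[7] = 18; s[8] = 14; s[9] = 1; s[10] = 22; s[11] = 4.
The sequence repeats with period 11.
So s[2485] = s[0 + ((2485-0) mod 11)] = s[10] = 22.

22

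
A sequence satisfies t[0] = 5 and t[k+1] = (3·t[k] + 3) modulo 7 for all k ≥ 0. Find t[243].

6

We have t[0] = 5, t[1] = 4, t[2] = 1, t[3] = 6, t[4] = 0, t[5] = 3, t[6] = 5.
The sequence repeats with period 6.
So t[243] = t[0 + ((243-0) mod 6)] = t[3] = 6.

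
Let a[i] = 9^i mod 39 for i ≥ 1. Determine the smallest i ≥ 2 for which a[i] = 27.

Listing terms: a[1] = 9; a[2] = 3; a[3] = 27; a[4] = 9.
Since a[4] = a[1] = 9, the sequence is periodic with period 3.
The value 27 first appears (with i ≥ 2) at a[3].

3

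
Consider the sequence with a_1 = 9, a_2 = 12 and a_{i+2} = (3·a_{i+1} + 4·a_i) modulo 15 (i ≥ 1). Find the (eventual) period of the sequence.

10

Computing terms: a_1 = 9,  a_2 = 12,  a_3 = 12,  a_4 = 9,  a_5 = 0,  a_6 = 6,  a_7 = 3,  a_8 = 3,  a_9 = 6,  a_{10} = 0,  a_{11} = 9,  a_{12} = 12.
The sequence repeats with period 10.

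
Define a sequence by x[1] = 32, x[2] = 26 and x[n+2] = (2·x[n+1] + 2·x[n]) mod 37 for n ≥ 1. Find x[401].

Computing terms: x[1] = 32,  x[2] = 26,  x[3] = 5,  x[4] = 25,  x[5] = 23,  x[6] = 22,  x[7] = 16,  x[8] = 2,  x[9] = 36,  x[10] = 2,  x[11] = 2,  x[12] = 8,  x[13] = 20,  x[14] = 19,  x[15] = 4,  x[16] = 9,  x[17] = 26,  x[18] = 33,  x[19] = 7,  x[20] = 6,  x[21] = 26,  x[22] = 27,  x[23] = 32,  x[24] = 7,  x[25] = 4,  x[26] = 22,  x[27] = 15,  x[28] = 0,  x[29] = 30,  x[30] = 23,  x[31] = 32,  x[32] = 36,  x[33] = 25,  x[34] = 11,  x[35] = 35,  x[36] = 18,  x[37] = 32,  x[38] = 26.
Since (x[37], x[38]) = (x[1], x[2]) = (32, 26) (two consecutive terms determine the rest), the sequence is periodic with period 36.
(401 - 1) mod 36 = 4, so x[401] = x[5] = 23.

23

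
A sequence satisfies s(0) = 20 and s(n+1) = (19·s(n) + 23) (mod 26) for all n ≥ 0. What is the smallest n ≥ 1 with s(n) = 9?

Computing terms: s(0) = 20; s(1) = 13; s(2) = 10; s(3) = 5; s(4) = 14; s(5) = 3; s(6) = 2; s(7) = 9; s(8) = 12; s(9) = 17; s(10) = 8; s(11) = 19; s(12) = 20.
The sequence repeats with period 12.
The value 9 first appears (with n ≥ 1) at s(7).

7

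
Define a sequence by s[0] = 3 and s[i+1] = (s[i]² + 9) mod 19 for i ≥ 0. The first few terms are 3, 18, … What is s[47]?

Computing terms: s[0] = 3; s[1] = 18; s[2] = 10; s[3] = 14; s[4] = 15; s[5] = 6; s[6] = 7; s[7] = 1; s[8] = 10.
Since s[8] = s[2] = 10, the sequence is eventually periodic: after a pre-period of length 2 it cycles with period 6.
For i ≥ 2, s[i] depends only on (i - 2) mod 6. (47 - 2) mod 6 = 3, so s[47] = s[5] = 6.

6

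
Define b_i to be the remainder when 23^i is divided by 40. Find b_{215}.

b_0 = 1,  b_1 = 23,  b_2 = 9,  b_3 = 7,  b_4 = 1.
The sequence repeats with period 4.
(215 - 0) mod 4 = 3, so b_{215} = b_3 = 7.

7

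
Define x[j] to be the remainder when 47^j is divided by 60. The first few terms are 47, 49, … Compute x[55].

Computing terms: x[1] = 47,  x[2] = 49,  x[3] = 23,  x[4] = 1,  x[5] = 47.
Since x[5] = x[1] = 47, the sequence is periodic with period 4.
(55 - 1) mod 4 = 2, so x[55] = x[3] = 23.

23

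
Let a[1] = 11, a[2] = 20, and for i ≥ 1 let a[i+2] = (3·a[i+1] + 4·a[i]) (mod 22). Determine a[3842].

We have a[1] = 11; a[2] = 20; a[3] = 16; a[4] = 18; a[5] = 8; a[6] = 8; a[7] = 12; a[8] = 2; a[9] = 10; a[10] = 16; a[11] = 0; a[12] = 20; a[13] = 16.
Since (a[12], a[13]) = (a[2], a[3]) = (20, 16) (two consecutive terms determine the rest), the sequence is eventually periodic: after a pre-period of length 1 it cycles with period 10.
For i ≥ 2, a[i] depends only on (i - 2) mod 10. (3842 - 2) mod 10 = 0, so a[3842] = a[2] = 20.

20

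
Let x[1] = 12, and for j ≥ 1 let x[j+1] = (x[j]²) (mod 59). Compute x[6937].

49

x[1] = 12; x[2] = 26; x[3] = 27; x[4] = 21; x[5] = 28; x[6] = 17; x[7] = 53; x[8] = 36; x[9] = 57; x[10] = 4; x[11] = 16; x[12] = 20; x[13] = 46; x[14] = 51; x[15] = 5; x[16] = 25; x[17] = 35; x[18] = 45; x[19] = 19; x[20] = 7; x[21] = 49; x[22] = 41; x[23] = 29; x[24] = 15; x[25] = 48; x[26] = 3; x[27] = 9; x[28] = 22; x[29] = 12.
Since x[29] = x[1] = 12, the sequence is periodic with period 28.
(6937 - 1) mod 28 = 20, so x[6937] = x[21] = 49.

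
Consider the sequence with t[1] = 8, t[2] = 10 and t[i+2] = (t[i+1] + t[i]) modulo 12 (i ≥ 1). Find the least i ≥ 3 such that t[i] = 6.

3

Listing terms: t[1] = 8; t[2] = 10; t[3] = 6; t[4] = 4; t[5] = 10; t[6] = 2; t[7] = 0; t[8] = 2; t[9] = 2; t[10] = 4; t[11] = 6; t[12] = 10; t[13] = 4; t[14] = 2; t[15] = 6; t[16] = 8; t[17] = 2; t[18] = 10; t[19] = 0; t[20] = 10; t[21] = 10; t[22] = 8; t[23] = 6; t[24] = 2; t[25] = 8; t[26] = 10.
Since (t[25], t[26]) = (t[1], t[2]) = (8, 10) (two consecutive terms determine the rest), the sequence is periodic with period 24.
The value 6 first appears (with i ≥ 3) at t[3].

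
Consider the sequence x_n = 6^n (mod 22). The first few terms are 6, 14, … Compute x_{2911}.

6

x_1 = 6; x_2 = 14; x_3 = 18; x_4 = 20; x_5 = 10; x_6 = 16; x_7 = 8; x_8 = 4; x_9 = 2; x_{10} = 12; x_{11} = 6.
Since x_{11} = x_1 = 6, the sequence is periodic with period 10.
So x_{2911} = x_{1 + ((2911-1) mod 10)} = x_1 = 6.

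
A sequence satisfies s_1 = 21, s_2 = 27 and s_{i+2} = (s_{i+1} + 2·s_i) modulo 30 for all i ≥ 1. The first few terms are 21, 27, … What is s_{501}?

Listing terms: s_1 = 21, s_2 = 27, s_3 = 9, s_4 = 3, s_5 = 21, s_6 = 27.
The sequence repeats with period 4.
So s_{501} = s_{1 + ((501-1) mod 4)} = s_1 = 21.

21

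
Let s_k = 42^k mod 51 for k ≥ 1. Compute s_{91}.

We have s_1 = 42,  s_2 = 30,  s_3 = 36,  s_4 = 33,  s_5 = 9,  s_6 = 21,  s_7 = 15,  s_8 = 18,  s_9 = 42.
The sequence repeats with period 8.
So s_{91} = s_{1 + ((91-1) mod 8)} = s_3 = 36.

36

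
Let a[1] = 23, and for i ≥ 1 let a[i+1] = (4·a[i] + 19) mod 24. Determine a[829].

Computing terms: a[1] = 23, a[2] = 15, a[3] = 7, a[4] = 23.
The sequence repeats with period 3.
So a[829] = a[1 + ((829-1) mod 3)] = a[1] = 23.

23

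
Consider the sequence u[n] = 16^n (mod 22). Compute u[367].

14

Listing terms: u[1] = 16, u[2] = 14, u[3] = 4, u[4] = 20, u[5] = 12, u[6] = 16.
Since u[6] = u[1] = 16, the sequence is periodic with period 5.
(367 - 1) mod 5 = 1, so u[367] = u[2] = 14.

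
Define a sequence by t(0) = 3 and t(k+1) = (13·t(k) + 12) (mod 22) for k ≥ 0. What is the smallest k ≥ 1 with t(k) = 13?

We have t(0) = 3, t(1) = 7, t(2) = 15, t(3) = 9, t(4) = 19, t(5) = 17, t(6) = 13, t(7) = 5, t(8) = 11, t(9) = 1, t(10) = 3.
Since t(10) = t(0) = 3, the sequence is periodic with period 10.
The value 13 first appears (with k ≥ 1) at t(6).

6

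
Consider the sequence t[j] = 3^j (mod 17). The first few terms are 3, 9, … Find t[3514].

8

We have t[1] = 3; t[2] = 9; t[3] = 10; t[4] = 13; t[5] = 5; t[6] = 15; t[7] = 11; t[8] = 16; t[9] = 14; t[10] = 8; t[11] = 7; t[12] = 4; t[13] = 12; t[14] = 2; t[15] = 6; t[16] = 1; t[17] = 3.
The sequence repeats with period 16.
So t[3514] = t[1 + ((3514-1) mod 16)] = t[10] = 8.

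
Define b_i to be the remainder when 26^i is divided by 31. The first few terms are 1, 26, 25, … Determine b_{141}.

Computing terms: b_0 = 1; b_1 = 26; b_2 = 25; b_3 = 30; b_4 = 5; b_5 = 6; b_6 = 1.
Since b_6 = b_0 = 1, the sequence is periodic with period 6.
(141 - 0) mod 6 = 3, so b_{141} = b_3 = 30.

30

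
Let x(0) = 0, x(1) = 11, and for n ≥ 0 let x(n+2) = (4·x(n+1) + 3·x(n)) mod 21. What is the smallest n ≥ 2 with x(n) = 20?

3

x(0) = 0,  x(1) = 11,  x(2) = 2,  x(3) = 20,  x(4) = 2,  x(5) = 5,  x(6) = 5,  x(7) = 14,  x(8) = 8,  x(9) = 11,  x(10) = 5,  x(11) = 11,  x(12) = 17,  x(13) = 17,  x(14) = 14,  x(15) = 2,  x(16) = 8,  x(17) = 17,  x(18) = 8,  x(19) = 20,  x(20) = 20,  x(21) = 14,  x(22) = 11,  x(23) = 2.
Since (x(22), x(23)) = (x(1), x(2)) = (11, 2) (two consecutive terms determine the rest), the sequence is eventually periodic: after a pre-period of length 1 it cycles with period 21.
The value 20 first appears (with n ≥ 2) at x(3).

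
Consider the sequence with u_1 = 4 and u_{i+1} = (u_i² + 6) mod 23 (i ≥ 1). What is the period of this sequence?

We have u_1 = 4,  u_2 = 22,  u_3 = 7,  u_4 = 9,  u_5 = 18,  u_6 = 8,  u_7 = 1,  u_8 = 7.
Since u_8 = u_3 = 7, the sequence is eventually periodic: after a pre-period of length 2 it cycles with period 5.

5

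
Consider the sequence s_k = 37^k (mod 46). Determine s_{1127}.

s_1 = 37,  s_2 = 35,  s_3 = 7,  s_4 = 29,  s_5 = 15,  s_6 = 3,  s_7 = 19,  s_8 = 13,  s_9 = 21,  s_{10} = 41,  s_{11} = 45,  s_{12} = 9,  s_{13} = 11,  s_{14} = 39,  s_{15} = 17,  s_{16} = 31,  s_{17} = 43,  s_{18} = 27,  s_{19} = 33,  s_{20} = 25,  s_{21} = 5,  s_{22} = 1,  s_{23} = 37.
The sequence repeats with period 22.
So s_{1127} = s_{1 + ((1127-1) mod 22)} = s_5 = 15.

15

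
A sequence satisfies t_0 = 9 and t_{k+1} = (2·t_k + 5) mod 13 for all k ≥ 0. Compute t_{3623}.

We have t_0 = 9, t_1 = 10, t_2 = 12, t_3 = 3, t_4 = 11, t_5 = 1, t_6 = 7, t_7 = 6, t_8 = 4, t_9 = 0, t_{10} = 5, t_{11} = 2, t_{12} = 9.
The sequence repeats with period 12.
(3623 - 0) mod 12 = 11, so t_{3623} = t_{11} = 2.

2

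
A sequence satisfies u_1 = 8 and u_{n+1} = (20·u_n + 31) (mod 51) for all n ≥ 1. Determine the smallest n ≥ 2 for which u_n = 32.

16

We have u_1 = 8,  u_2 = 38,  u_3 = 26,  u_4 = 41,  u_5 = 35,  u_6 = 17,  u_7 = 14,  u_8 = 5,  u_9 = 29,  u_{10} = 50,  u_{11} = 11,  u_{12} = 47,  u_{13} = 2,  u_{14} = 20,  u_{15} = 23,  u_{16} = 32,  u_{17} = 8.
The sequence repeats with period 16.
The value 32 first appears (with n ≥ 2) at u_{16}.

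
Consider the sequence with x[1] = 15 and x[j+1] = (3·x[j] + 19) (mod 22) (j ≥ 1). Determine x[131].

x[1] = 15,  x[2] = 20,  x[3] = 13,  x[4] = 14,  x[5] = 17,  x[6] = 4,  x[7] = 9,  x[8] = 2,  x[9] = 3,  x[10] = 6,  x[11] = 15.
The sequence repeats with period 10.
So x[131] = x[1 + ((131-1) mod 10)] = x[1] = 15.

15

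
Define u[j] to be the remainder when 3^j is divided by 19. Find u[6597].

Computing terms: u[0] = 1,  u[1] = 3,  u[2] = 9,  u[3] = 8,  u[4] = 5,  u[5] = 15,  u[6] = 7,  u[7] = 2,  u[8] = 6,  u[9] = 18,  u[10] = 16,  u[11] = 10,  u[12] = 11,  u[13] = 14,  u[14] = 4,  u[15] = 12,  u[16] = 17,  u[17] = 13,  u[18] = 1.
The sequence repeats with period 18.
So u[6597] = u[0 + ((6597-0) mod 18)] = u[9] = 18.

18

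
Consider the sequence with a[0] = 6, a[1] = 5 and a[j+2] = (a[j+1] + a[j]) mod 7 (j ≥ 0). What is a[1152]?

We have a[0] = 6; a[1] = 5; a[2] = 4; a[3] = 2; a[4] = 6; a[5] = 1; a[6] = 0; a[7] = 1; a[8] = 1; a[9] = 2; a[10] = 3; a[11] = 5; a[12] = 1; a[13] = 6; a[14] = 0; a[15] = 6; a[16] = 6; a[17] = 5.
Since (a[16], a[17]) = (a[0], a[1]) = (6, 5) (two consecutive terms determine the rest), the sequence is periodic with period 16.
(1152 - 0) mod 16 = 0, so a[1152] = a[0] = 6.

6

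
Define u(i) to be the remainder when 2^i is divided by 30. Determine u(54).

4

We have u(0) = 1; u(1) = 2; u(2) = 4; u(3) = 8; u(4) = 16; u(5) = 2.
Since u(5) = u(1) = 2, the sequence is eventually periodic: after a pre-period of length 1 it cycles with period 4.
For i ≥ 1, u(i) depends only on (i - 1) mod 4. (54 - 1) mod 4 = 1, so u(54) = u(2) = 4.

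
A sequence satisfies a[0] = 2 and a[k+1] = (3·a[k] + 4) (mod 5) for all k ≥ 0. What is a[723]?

1

a[0] = 2; a[1] = 0; a[2] = 4; a[3] = 1; a[4] = 2.
Since a[4] = a[0] = 2, the sequence is periodic with period 4.
(723 - 0) mod 4 = 3, so a[723] = a[3] = 1.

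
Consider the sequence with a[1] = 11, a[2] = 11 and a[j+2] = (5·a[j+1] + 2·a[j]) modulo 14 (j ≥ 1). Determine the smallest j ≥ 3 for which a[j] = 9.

8

Computing terms: a[1] = 11; a[2] = 11; a[3] = 7; a[4] = 1; a[5] = 5; a[6] = 13; a[7] = 5; a[8] = 9; a[9] = 13; a[10] = 13; a[11] = 7; a[12] = 5; a[13] = 11; a[14] = 9; a[15] = 11; a[16] = 3; a[17] = 9; a[18] = 9; a[19] = 7; a[20] = 11; a[21] = 13; a[22] = 3; a[23] = 13; a[24] = 1; a[25] = 3; a[26] = 3; a[27] = 7; a[28] = 13; a[29] = 9; a[30] = 1; a[31] = 9; a[32] = 5; a[33] = 1; a[34] = 1; a[35] = 7; a[36] = 9; a[37] = 3; a[38] = 5; a[39] = 3; a[40] = 11; a[41] = 5; a[42] = 5; a[43] = 7; a[44] = 3; a[45] = 1; a[46] = 11; a[47] = 1; a[48] = 13; a[49] = 11; a[50] = 11.
Since (a[49], a[50]) = (a[1], a[2]) = (11, 11) (two consecutive terms determine the rest), the sequence is periodic with period 48.
The value 9 first appears (with j ≥ 3) at a[8].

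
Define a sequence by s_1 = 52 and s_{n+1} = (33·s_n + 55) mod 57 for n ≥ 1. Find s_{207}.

19

Computing terms: s_1 = 52,  s_2 = 4,  s_3 = 16,  s_4 = 13,  s_5 = 28,  s_6 = 10,  s_7 = 43,  s_8 = 49,  s_9 = 19,  s_{10} = 55,  s_{11} = 46,  s_{12} = 34,  s_{13} = 37,  s_{14} = 22,  s_{15} = 40,  s_{16} = 7,  s_{17} = 1,  s_{18} = 31,  s_{19} = 52.
Since s_{19} = s_1 = 52, the sequence is periodic with period 18.
So s_{207} = s_{1 + ((207-1) mod 18)} = s_9 = 19.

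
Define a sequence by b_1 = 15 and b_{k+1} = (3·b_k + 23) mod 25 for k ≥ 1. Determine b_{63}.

2

b_1 = 15, b_2 = 18, b_3 = 2, b_4 = 4, b_5 = 10, b_6 = 3, b_7 = 7, b_8 = 19, b_9 = 5, b_{10} = 13, b_{11} = 12, b_{12} = 9, b_{13} = 0, b_{14} = 23, b_{15} = 17, b_{16} = 24, b_{17} = 20, b_{18} = 8, b_{19} = 22, b_{20} = 14, b_{21} = 15.
The sequence repeats with period 20.
(63 - 1) mod 20 = 2, so b_{63} = b_3 = 2.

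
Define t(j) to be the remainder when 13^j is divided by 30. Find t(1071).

7

Listing terms: t(0) = 1, t(1) = 13, t(2) = 19, t(3) = 7, t(4) = 1.
Since t(4) = t(0) = 1, the sequence is periodic with period 4.
So t(1071) = t(0 + ((1071-0) mod 4)) = t(3) = 7.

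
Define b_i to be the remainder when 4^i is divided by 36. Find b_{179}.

b_0 = 1; b_1 = 4; b_2 = 16; b_3 = 28; b_4 = 4.
Since b_4 = b_1 = 4, the sequence is eventually periodic: after a pre-period of length 1 it cycles with period 3.
For i ≥ 1, b_i depends only on (i - 1) mod 3. (179 - 1) mod 3 = 1, so b_{179} = b_2 = 16.

16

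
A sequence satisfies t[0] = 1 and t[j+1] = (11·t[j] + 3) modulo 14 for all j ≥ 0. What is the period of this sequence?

Computing terms: t[0] = 1,  t[1] = 0,  t[2] = 3,  t[3] = 8,  t[4] = 7,  t[5] = 10,  t[6] = 1.
Since t[6] = t[0] = 1, the sequence is periodic with period 6.

6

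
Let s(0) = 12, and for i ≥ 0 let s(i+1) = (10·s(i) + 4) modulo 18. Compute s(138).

Listing terms: s(0) = 12; s(1) = 16; s(2) = 2; s(3) = 6; s(4) = 10; s(5) = 14; s(6) = 0; s(7) = 4; s(8) = 8; s(9) = 12.
The sequence repeats with period 9.
So s(138) = s(0 + ((138-0) mod 9)) = s(3) = 6.

6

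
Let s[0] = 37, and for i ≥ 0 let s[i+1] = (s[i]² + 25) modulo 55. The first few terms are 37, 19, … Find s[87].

26

Listing terms: s[0] = 37; s[1] = 19; s[2] = 1; s[3] = 26; s[4] = 41; s[5] = 1.
Since s[5] = s[2] = 1, the sequence is eventually periodic: after a pre-period of length 2 it cycles with period 3.
For i ≥ 2, s[i] depends only on (i - 2) mod 3. (87 - 2) mod 3 = 1, so s[87] = s[3] = 26.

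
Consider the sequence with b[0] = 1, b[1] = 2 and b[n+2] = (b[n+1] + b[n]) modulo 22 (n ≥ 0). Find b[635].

We have b[0] = 1; b[1] = 2; b[2] = 3; b[3] = 5; b[4] = 8; b[5] = 13; b[6] = 21; b[7] = 12; b[8] = 11; b[9] = 1; b[10] = 12; b[11] = 13; b[12] = 3; b[13] = 16; b[14] = 19; b[15] = 13; b[16] = 10; b[17] = 1; b[18] = 11; b[19] = 12; b[20] = 1; b[21] = 13; b[22] = 14; b[23] = 5; b[24] = 19; b[25] = 2; b[26] = 21; b[27] = 1; b[28] = 0; b[29] = 1; b[30] = 1; b[31] = 2.
Since (b[30], b[31]) = (b[0], b[1]) = (1, 2) (two consecutive terms determine the rest), the sequence is periodic with period 30.
So b[635] = b[0 + ((635-0) mod 30)] = b[5] = 13.

13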